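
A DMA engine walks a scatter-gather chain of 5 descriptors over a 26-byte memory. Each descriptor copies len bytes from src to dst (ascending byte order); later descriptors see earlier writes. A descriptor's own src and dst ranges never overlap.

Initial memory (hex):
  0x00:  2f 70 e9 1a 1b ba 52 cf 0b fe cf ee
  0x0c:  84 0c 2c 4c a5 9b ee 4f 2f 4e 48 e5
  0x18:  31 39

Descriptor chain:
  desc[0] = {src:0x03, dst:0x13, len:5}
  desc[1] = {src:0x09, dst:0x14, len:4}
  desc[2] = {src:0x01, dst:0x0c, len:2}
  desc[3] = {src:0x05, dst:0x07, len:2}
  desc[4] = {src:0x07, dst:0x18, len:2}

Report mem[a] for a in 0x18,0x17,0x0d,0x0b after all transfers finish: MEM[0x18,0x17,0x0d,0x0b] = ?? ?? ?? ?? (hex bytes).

MEM[0x18,0x17,0x0d,0x0b] = ba 84 e9 ee

[0] 0x03->0x13 len=5 : 1a 1b ba 52 cf
[1] 0x09->0x14 len=4 : fe cf ee 84
[2] 0x01->0x0c len=2 : 70 e9
[3] 0x05->0x07 len=2 : ba 52
[4] 0x07->0x18 len=2 : ba 52
query mem[0x18]=0xba, mem[0x17]=0x84, mem[0x0d]=0xe9, mem[0x0b]=0xee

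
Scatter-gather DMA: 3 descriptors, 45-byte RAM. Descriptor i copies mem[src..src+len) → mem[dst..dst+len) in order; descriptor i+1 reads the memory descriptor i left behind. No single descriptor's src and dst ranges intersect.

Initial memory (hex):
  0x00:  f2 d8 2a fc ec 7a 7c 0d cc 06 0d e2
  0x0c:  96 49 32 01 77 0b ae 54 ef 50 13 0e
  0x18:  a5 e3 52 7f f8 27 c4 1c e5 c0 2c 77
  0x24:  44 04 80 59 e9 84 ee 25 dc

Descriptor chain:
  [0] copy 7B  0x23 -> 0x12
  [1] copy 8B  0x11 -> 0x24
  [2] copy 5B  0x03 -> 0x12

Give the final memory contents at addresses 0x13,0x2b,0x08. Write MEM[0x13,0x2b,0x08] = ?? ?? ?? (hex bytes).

MEM[0x13,0x2b,0x08] = ec 84 cc

  after D0: wrote 7B at 0x12 = 7744048059e984
  after D1: wrote 8B at 0x24 = 0b7744048059e984
  after D2: wrote 5B at 0x12 = fcec7a7c0d
query mem[0x13]=0xec, mem[0x2b]=0x84, mem[0x08]=0xcc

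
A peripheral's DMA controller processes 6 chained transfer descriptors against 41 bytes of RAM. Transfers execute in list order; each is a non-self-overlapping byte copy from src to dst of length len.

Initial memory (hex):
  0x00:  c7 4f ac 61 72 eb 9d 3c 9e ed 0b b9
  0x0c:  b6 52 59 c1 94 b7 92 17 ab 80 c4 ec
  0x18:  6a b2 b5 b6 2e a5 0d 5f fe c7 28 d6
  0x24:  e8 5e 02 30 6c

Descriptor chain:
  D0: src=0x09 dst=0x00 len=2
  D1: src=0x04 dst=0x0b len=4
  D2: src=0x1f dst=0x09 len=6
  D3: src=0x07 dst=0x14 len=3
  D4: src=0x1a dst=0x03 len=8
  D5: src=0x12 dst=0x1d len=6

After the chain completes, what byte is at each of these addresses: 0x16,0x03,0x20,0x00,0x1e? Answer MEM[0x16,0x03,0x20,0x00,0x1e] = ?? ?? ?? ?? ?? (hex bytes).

#0 dst[0x00+2] := {0xed,0x0b}
#1 dst[0x0b+4] := {0x72,0xeb,0x9d,0x3c}
#2 dst[0x09+6] := {0x5f,0xfe,0xc7,0x28,0xd6,0xe8}
#3 dst[0x14+3] := {0x3c,0x9e,0x5f}
#4 dst[0x03+8] := {0xb5,0xb6,0x2e,0xa5,0x0d,0x5f,0xfe,0xc7}
#5 dst[0x1d+6] := {0x92,0x17,0x3c,0x9e,0x5f,0xec}
query mem[0x16]=0x5f, mem[0x03]=0xb5, mem[0x20]=0x9e, mem[0x00]=0xed, mem[0x1e]=0x17

MEM[0x16,0x03,0x20,0x00,0x1e] = 5f b5 9e ed 17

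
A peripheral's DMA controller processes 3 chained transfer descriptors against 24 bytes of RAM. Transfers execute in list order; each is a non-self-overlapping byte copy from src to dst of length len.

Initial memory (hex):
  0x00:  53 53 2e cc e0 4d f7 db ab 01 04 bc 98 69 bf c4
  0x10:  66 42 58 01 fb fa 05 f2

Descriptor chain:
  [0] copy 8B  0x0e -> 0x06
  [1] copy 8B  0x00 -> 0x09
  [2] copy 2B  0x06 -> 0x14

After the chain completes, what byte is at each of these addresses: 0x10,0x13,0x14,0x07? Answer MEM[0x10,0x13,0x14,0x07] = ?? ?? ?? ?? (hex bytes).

MEM[0x10,0x13,0x14,0x07] = c4 01 bf c4

[0] 0x0e->0x06 len=8 : bf c4 66 42 58 01 fb fa
[1] 0x00->0x09 len=8 : 53 53 2e cc e0 4d bf c4
[2] 0x06->0x14 len=2 : bf c4
query mem[0x10]=0xc4, mem[0x13]=0x01, mem[0x14]=0xbf, mem[0x07]=0xc4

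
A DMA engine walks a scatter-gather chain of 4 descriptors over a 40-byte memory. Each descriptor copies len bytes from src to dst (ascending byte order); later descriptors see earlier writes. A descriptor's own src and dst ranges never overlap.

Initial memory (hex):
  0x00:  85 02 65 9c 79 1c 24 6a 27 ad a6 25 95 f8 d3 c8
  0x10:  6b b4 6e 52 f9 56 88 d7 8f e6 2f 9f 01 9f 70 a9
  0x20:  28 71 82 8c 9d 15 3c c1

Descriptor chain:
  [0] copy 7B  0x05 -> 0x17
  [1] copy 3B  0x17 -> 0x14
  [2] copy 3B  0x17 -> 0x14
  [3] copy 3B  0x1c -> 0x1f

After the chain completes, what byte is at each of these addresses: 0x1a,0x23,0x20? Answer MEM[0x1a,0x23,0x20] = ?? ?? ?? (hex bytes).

#0 dst[0x17+7] := {0x1c,0x24,0x6a,0x27,0xad,0xa6,0x25}
#1 dst[0x14+3] := {0x1c,0x24,0x6a}
#2 dst[0x14+3] := {0x1c,0x24,0x6a}
#3 dst[0x1f+3] := {0xa6,0x25,0x70}
query mem[0x1a]=0x27, mem[0x23]=0x8c, mem[0x20]=0x25

MEM[0x1a,0x23,0x20] = 27 8c 25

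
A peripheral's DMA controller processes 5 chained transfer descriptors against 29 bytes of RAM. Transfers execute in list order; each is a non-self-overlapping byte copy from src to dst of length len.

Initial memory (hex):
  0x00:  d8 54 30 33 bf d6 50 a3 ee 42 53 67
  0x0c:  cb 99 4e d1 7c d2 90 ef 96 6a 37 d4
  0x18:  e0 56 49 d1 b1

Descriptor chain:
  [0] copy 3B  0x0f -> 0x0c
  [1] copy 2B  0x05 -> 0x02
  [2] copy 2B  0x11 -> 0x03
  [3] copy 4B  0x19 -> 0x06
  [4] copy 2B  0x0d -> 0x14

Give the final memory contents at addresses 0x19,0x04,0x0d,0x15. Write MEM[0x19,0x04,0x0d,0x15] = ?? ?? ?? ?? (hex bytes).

MEM[0x19,0x04,0x0d,0x15] = 56 90 7c d2

[0] 0x0f->0x0c len=3 : d1 7c d2
[1] 0x05->0x02 len=2 : d6 50
[2] 0x11->0x03 len=2 : d2 90
[3] 0x19->0x06 len=4 : 56 49 d1 b1
[4] 0x0d->0x14 len=2 : 7c d2
query mem[0x19]=0x56, mem[0x04]=0x90, mem[0x0d]=0x7c, mem[0x15]=0xd2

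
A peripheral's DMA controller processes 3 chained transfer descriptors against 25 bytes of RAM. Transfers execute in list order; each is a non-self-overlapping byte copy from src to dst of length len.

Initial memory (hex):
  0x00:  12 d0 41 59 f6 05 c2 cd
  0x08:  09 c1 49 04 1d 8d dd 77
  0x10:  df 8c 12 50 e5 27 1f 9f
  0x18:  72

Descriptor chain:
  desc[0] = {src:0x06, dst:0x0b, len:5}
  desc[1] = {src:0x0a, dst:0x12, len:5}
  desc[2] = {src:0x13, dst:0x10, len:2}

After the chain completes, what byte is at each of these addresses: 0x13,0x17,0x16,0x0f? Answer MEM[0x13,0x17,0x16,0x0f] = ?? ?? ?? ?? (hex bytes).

MEM[0x13,0x17,0x16,0x0f] = c2 9f c1 49

  after D0: wrote 5B at 0x0b = c2cd09c149
  after D1: wrote 5B at 0x12 = 49c2cd09c1
  after D2: wrote 2B at 0x10 = c2cd
query mem[0x13]=0xc2, mem[0x17]=0x9f, mem[0x16]=0xc1, mem[0x0f]=0x49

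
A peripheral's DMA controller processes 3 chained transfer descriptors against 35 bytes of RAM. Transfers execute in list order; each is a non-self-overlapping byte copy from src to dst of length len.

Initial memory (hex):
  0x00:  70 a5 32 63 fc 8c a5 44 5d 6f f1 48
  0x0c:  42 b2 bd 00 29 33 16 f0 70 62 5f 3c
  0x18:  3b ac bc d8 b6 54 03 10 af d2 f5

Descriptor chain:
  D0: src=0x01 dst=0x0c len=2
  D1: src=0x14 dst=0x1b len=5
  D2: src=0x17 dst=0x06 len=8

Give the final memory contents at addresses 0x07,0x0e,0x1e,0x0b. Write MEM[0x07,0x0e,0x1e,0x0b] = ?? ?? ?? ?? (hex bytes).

[0] 0x01->0x0c len=2 : a5 32
[1] 0x14->0x1b len=5 : 70 62 5f 3c 3b
[2] 0x17->0x06 len=8 : 3c 3b ac bc 70 62 5f 3c
query mem[0x07]=0x3b, mem[0x0e]=0xbd, mem[0x1e]=0x3c, mem[0x0b]=0x62

MEM[0x07,0x0e,0x1e,0x0b] = 3b bd 3c 62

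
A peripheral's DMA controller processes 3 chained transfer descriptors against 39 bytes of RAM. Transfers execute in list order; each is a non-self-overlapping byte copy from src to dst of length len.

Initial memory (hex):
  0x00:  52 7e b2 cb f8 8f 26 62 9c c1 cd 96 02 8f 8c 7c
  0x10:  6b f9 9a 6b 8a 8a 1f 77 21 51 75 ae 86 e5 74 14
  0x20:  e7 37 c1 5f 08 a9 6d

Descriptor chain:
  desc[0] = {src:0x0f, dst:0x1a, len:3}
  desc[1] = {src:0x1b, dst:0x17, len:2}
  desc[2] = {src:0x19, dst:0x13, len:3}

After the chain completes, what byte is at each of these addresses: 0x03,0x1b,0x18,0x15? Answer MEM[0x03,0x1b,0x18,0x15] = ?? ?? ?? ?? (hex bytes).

D0: mem[0x1a..0x1c] <- [7c 6b f9]
D1: mem[0x17..0x18] <- [6b f9]
D2: mem[0x13..0x15] <- [51 7c 6b]
query mem[0x03]=0xcb, mem[0x1b]=0x6b, mem[0x18]=0xf9, mem[0x15]=0x6b

MEM[0x03,0x1b,0x18,0x15] = cb 6b f9 6b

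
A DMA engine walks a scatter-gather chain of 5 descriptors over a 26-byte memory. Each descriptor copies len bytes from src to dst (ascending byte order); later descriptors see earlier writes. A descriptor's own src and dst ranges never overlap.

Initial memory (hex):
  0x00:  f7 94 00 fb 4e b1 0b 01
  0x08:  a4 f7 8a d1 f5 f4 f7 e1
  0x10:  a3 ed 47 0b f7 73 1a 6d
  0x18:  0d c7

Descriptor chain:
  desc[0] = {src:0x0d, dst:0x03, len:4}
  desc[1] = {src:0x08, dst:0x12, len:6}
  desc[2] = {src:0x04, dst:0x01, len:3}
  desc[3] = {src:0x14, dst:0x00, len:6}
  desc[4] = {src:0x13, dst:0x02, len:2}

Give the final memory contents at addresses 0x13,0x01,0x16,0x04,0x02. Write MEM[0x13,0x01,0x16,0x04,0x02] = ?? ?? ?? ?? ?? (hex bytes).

#0 dst[0x03+4] := {0xf4,0xf7,0xe1,0xa3}
#1 dst[0x12+6] := {0xa4,0xf7,0x8a,0xd1,0xf5,0xf4}
#2 dst[0x01+3] := {0xf7,0xe1,0xa3}
#3 dst[0x00+6] := {0x8a,0xd1,0xf5,0xf4,0x0d,0xc7}
#4 dst[0x02+2] := {0xf7,0x8a}
query mem[0x13]=0xf7, mem[0x01]=0xd1, mem[0x16]=0xf5, mem[0x04]=0x0d, mem[0x02]=0xf7

MEM[0x13,0x01,0x16,0x04,0x02] = f7 d1 f5 0d f7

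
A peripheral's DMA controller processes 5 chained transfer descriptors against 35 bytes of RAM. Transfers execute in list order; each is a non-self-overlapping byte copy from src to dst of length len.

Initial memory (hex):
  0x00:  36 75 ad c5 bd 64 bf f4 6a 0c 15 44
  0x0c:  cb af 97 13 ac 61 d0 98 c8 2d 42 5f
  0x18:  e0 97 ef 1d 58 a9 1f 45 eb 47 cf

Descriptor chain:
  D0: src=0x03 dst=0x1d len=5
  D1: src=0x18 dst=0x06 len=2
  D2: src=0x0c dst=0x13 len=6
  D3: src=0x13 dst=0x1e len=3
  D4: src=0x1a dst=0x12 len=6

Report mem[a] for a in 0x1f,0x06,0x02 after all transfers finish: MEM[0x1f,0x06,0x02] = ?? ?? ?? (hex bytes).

[0] 0x03->0x1d len=5 : c5 bd 64 bf f4
[1] 0x18->0x06 len=2 : e0 97
[2] 0x0c->0x13 len=6 : cb af 97 13 ac 61
[3] 0x13->0x1e len=3 : cb af 97
[4] 0x1a->0x12 len=6 : ef 1d 58 c5 cb af
query mem[0x1f]=0xaf, mem[0x06]=0xe0, mem[0x02]=0xad

MEM[0x1f,0x06,0x02] = af e0 ad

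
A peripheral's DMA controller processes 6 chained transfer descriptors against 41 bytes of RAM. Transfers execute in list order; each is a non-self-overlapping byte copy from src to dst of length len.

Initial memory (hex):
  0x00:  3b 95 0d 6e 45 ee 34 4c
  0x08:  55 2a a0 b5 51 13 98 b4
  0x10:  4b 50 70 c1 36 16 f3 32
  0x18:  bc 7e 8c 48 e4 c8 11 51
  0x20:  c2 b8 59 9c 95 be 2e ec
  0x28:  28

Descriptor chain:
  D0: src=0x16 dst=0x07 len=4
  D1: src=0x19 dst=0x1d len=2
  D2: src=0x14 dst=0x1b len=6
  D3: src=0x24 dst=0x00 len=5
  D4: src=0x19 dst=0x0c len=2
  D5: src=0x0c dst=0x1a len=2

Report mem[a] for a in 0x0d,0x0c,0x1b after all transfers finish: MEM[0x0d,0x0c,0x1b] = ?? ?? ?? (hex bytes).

MEM[0x0d,0x0c,0x1b] = 8c 7e 8c

  after D0: wrote 4B at 0x07 = f332bc7e
  after D1: wrote 2B at 0x1d = 7e8c
  after D2: wrote 6B at 0x1b = 3616f332bc7e
  after D3: wrote 5B at 0x00 = 95be2eec28
  after D4: wrote 2B at 0x0c = 7e8c
  after D5: wrote 2B at 0x1a = 7e8c
query mem[0x0d]=0x8c, mem[0x0c]=0x7e, mem[0x1b]=0x8c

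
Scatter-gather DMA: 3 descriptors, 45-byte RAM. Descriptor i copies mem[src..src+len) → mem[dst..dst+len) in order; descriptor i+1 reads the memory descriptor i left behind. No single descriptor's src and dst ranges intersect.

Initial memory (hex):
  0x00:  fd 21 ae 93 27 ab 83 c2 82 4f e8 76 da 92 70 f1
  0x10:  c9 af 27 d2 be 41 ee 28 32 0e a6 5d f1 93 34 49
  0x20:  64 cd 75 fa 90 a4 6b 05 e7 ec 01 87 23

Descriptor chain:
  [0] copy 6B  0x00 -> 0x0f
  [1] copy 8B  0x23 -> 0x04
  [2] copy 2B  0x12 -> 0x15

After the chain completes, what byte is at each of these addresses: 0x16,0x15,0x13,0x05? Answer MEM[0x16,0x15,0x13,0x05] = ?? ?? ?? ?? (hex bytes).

#0 dst[0x0f+6] := {0xfd,0x21,0xae,0x93,0x27,0xab}
#1 dst[0x04+8] := {0xfa,0x90,0xa4,0x6b,0x05,0xe7,0xec,0x01}
#2 dst[0x15+2] := {0x93,0x27}
query mem[0x16]=0x27, mem[0x15]=0x93, mem[0x13]=0x27, mem[0x05]=0x90

MEM[0x16,0x15,0x13,0x05] = 27 93 27 90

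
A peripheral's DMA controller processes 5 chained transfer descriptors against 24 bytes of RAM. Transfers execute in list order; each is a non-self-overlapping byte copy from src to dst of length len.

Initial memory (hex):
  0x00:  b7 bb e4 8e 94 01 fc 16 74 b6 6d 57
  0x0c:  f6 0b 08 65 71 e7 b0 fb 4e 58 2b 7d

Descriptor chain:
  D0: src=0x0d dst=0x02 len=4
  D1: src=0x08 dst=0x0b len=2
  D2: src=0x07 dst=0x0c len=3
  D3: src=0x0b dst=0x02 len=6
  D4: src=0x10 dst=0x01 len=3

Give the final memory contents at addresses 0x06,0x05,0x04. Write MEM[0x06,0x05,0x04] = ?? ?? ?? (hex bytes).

D0: mem[0x02..0x05] <- [0b 08 65 71]
D1: mem[0x0b..0x0c] <- [74 b6]
D2: mem[0x0c..0x0e] <- [16 74 b6]
D3: mem[0x02..0x07] <- [74 16 74 b6 65 71]
D4: mem[0x01..0x03] <- [71 e7 b0]
query mem[0x06]=0x65, mem[0x05]=0xb6, mem[0x04]=0x74

MEM[0x06,0x05,0x04] = 65 b6 74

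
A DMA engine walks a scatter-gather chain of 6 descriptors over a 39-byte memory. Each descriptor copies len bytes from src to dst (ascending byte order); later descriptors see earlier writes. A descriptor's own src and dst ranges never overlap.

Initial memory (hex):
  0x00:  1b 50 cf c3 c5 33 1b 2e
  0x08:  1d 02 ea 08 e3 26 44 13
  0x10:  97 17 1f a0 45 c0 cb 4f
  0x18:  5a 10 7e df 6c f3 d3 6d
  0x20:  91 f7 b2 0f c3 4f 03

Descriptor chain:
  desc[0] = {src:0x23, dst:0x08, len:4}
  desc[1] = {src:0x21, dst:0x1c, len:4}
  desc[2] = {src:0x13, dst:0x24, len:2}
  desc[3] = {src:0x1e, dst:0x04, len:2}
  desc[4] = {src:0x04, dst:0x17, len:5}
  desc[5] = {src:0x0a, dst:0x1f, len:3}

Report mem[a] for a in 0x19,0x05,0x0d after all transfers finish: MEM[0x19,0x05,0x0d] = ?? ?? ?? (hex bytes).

MEM[0x19,0x05,0x0d] = 1b c3 26

D0: mem[0x08..0x0b] <- [0f c3 4f 03]
D1: mem[0x1c..0x1f] <- [f7 b2 0f c3]
D2: mem[0x24..0x25] <- [a0 45]
D3: mem[0x04..0x05] <- [0f c3]
D4: mem[0x17..0x1b] <- [0f c3 1b 2e 0f]
D5: mem[0x1f..0x21] <- [4f 03 e3]
query mem[0x19]=0x1b, mem[0x05]=0xc3, mem[0x0d]=0x26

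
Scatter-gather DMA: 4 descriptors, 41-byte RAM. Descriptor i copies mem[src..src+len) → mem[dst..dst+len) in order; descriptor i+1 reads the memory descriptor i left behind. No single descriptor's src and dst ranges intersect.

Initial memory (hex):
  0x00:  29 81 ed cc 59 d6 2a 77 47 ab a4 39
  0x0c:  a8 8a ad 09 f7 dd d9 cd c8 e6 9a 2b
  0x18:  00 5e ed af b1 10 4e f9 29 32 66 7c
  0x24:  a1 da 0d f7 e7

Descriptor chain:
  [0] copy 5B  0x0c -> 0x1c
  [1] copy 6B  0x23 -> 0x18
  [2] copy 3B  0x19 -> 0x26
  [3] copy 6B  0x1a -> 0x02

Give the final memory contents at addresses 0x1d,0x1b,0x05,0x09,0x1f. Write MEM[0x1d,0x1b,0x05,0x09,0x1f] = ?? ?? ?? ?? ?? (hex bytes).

#0 dst[0x1c+5] := {0xa8,0x8a,0xad,0x09,0xf7}
#1 dst[0x18+6] := {0x7c,0xa1,0xda,0x0d,0xf7,0xe7}
#2 dst[0x26+3] := {0xa1,0xda,0x0d}
#3 dst[0x02+6] := {0xda,0x0d,0xf7,0xe7,0xad,0x09}
query mem[0x1d]=0xe7, mem[0x1b]=0x0d, mem[0x05]=0xe7, mem[0x09]=0xab, mem[0x1f]=0x09

MEM[0x1d,0x1b,0x05,0x09,0x1f] = e7 0d e7 ab 09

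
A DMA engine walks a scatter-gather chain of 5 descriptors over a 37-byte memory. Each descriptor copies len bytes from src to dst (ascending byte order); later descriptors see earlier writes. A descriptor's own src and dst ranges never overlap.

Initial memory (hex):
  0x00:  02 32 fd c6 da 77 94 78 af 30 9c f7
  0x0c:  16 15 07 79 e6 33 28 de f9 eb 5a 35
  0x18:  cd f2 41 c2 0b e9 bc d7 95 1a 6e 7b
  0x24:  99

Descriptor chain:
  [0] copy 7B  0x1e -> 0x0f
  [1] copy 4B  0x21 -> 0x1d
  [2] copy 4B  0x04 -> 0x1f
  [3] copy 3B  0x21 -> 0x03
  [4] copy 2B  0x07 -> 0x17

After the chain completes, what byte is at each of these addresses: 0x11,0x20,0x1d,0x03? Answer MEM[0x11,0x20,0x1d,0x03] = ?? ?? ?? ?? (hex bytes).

MEM[0x11,0x20,0x1d,0x03] = 95 77 1a 94

#0 dst[0x0f+7] := {0xbc,0xd7,0x95,0x1a,0x6e,0x7b,0x99}
#1 dst[0x1d+4] := {0x1a,0x6e,0x7b,0x99}
#2 dst[0x1f+4] := {0xda,0x77,0x94,0x78}
#3 dst[0x03+3] := {0x94,0x78,0x7b}
#4 dst[0x17+2] := {0x78,0xaf}
query mem[0x11]=0x95, mem[0x20]=0x77, mem[0x1d]=0x1a, mem[0x03]=0x94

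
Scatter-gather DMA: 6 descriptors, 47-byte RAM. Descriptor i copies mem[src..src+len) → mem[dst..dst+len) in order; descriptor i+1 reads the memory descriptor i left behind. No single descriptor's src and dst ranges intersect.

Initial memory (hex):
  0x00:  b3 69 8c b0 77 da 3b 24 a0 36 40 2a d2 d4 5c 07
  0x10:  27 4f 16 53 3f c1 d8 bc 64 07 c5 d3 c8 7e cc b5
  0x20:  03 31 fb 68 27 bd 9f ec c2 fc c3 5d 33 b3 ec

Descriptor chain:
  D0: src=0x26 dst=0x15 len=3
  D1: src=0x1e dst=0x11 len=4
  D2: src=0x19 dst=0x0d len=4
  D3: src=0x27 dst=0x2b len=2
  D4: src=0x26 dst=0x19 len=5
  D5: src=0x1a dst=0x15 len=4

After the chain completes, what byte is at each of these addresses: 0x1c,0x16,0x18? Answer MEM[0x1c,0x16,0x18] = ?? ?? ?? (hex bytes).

D0: mem[0x15..0x17] <- [9f ec c2]
D1: mem[0x11..0x14] <- [cc b5 03 31]
D2: mem[0x0d..0x10] <- [07 c5 d3 c8]
D3: mem[0x2b..0x2c] <- [ec c2]
D4: mem[0x19..0x1d] <- [9f ec c2 fc c3]
D5: mem[0x15..0x18] <- [ec c2 fc c3]
query mem[0x1c]=0xfc, mem[0x16]=0xc2, mem[0x18]=0xc3

MEM[0x1c,0x16,0x18] = fc c2 c3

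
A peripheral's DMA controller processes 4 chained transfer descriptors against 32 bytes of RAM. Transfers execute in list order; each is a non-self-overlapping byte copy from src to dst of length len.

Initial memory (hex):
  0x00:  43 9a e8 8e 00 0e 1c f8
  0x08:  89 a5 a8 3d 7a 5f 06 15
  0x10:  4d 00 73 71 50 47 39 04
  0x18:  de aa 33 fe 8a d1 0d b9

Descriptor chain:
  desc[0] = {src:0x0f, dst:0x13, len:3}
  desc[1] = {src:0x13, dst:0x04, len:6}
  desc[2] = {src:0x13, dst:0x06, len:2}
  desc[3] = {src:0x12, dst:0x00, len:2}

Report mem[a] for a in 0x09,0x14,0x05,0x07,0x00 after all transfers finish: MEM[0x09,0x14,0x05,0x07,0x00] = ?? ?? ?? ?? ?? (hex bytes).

MEM[0x09,0x14,0x05,0x07,0x00] = de 4d 4d 4d 73

[0] 0x0f->0x13 len=3 : 15 4d 00
[1] 0x13->0x04 len=6 : 15 4d 00 39 04 de
[2] 0x13->0x06 len=2 : 15 4d
[3] 0x12->0x00 len=2 : 73 15
query mem[0x09]=0xde, mem[0x14]=0x4d, mem[0x05]=0x4d, mem[0x07]=0x4d, mem[0x00]=0x73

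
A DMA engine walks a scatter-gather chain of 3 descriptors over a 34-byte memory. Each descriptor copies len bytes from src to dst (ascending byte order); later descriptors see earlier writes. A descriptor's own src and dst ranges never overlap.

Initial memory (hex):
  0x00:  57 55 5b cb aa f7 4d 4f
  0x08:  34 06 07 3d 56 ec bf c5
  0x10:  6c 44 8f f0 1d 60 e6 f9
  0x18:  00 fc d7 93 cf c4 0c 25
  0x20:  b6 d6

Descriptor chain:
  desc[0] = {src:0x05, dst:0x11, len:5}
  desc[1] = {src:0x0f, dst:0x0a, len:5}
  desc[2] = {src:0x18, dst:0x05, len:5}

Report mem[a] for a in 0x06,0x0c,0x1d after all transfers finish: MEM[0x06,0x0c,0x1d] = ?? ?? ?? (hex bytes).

  after D0: wrote 5B at 0x11 = f74d4f3406
  after D1: wrote 5B at 0x0a = c56cf74d4f
  after D2: wrote 5B at 0x05 = 00fcd793cf
query mem[0x06]=0xfc, mem[0x0c]=0xf7, mem[0x1d]=0xc4

MEM[0x06,0x0c,0x1d] = fc f7 c4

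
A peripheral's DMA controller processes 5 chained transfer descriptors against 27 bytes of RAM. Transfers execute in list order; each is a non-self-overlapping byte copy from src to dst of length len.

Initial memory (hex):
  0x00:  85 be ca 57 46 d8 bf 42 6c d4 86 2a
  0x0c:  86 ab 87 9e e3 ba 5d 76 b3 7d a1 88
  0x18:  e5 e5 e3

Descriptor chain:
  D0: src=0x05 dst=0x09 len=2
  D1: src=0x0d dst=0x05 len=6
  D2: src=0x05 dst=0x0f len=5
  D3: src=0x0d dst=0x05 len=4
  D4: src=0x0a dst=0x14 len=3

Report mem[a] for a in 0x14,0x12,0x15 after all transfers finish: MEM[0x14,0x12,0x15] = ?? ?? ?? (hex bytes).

[0] 0x05->0x09 len=2 : d8 bf
[1] 0x0d->0x05 len=6 : ab 87 9e e3 ba 5d
[2] 0x05->0x0f len=5 : ab 87 9e e3 ba
[3] 0x0d->0x05 len=4 : ab 87 ab 87
[4] 0x0a->0x14 len=3 : 5d 2a 86
query mem[0x14]=0x5d, mem[0x12]=0xe3, mem[0x15]=0x2a

MEM[0x14,0x12,0x15] = 5d e3 2a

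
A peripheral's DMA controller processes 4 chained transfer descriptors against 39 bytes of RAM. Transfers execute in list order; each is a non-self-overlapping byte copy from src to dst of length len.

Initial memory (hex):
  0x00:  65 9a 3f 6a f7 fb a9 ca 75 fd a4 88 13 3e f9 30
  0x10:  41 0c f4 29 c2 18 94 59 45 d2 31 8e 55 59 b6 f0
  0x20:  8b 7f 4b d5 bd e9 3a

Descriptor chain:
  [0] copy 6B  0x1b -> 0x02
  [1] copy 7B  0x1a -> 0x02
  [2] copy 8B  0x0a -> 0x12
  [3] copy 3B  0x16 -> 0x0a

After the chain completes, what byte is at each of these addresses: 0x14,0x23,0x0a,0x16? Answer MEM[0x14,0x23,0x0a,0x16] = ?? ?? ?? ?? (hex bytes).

MEM[0x14,0x23,0x0a,0x16] = 13 d5 f9 f9

  after D0: wrote 6B at 0x02 = 8e5559b6f08b
  after D1: wrote 7B at 0x02 = 318e5559b6f08b
  after D2: wrote 8B at 0x12 = a488133ef930410c
  after D3: wrote 3B at 0x0a = f93041
query mem[0x14]=0x13, mem[0x23]=0xd5, mem[0x0a]=0xf9, mem[0x16]=0xf9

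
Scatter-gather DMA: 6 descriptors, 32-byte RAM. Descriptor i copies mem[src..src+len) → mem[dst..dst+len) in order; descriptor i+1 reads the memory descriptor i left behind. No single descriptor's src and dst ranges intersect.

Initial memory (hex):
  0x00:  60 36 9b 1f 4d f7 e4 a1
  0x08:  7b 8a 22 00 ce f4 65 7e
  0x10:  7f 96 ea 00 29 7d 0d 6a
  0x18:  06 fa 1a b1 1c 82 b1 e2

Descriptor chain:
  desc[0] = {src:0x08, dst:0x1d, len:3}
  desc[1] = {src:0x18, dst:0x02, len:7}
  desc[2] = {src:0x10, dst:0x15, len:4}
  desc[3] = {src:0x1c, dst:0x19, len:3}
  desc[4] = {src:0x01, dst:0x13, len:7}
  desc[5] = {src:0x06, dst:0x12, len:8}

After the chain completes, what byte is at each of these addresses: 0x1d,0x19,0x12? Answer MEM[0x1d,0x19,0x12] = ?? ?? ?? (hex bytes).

MEM[0x1d,0x19,0x12] = 7b f4 1c

D0: mem[0x1d..0x1f] <- [7b 8a 22]
D1: mem[0x02..0x08] <- [06 fa 1a b1 1c 7b 8a]
D2: mem[0x15..0x18] <- [7f 96 ea 00]
D3: mem[0x19..0x1b] <- [1c 7b 8a]
D4: mem[0x13..0x19] <- [36 06 fa 1a b1 1c 7b]
D5: mem[0x12..0x19] <- [1c 7b 8a 8a 22 00 ce f4]
query mem[0x1d]=0x7b, mem[0x19]=0xf4, mem[0x12]=0x1c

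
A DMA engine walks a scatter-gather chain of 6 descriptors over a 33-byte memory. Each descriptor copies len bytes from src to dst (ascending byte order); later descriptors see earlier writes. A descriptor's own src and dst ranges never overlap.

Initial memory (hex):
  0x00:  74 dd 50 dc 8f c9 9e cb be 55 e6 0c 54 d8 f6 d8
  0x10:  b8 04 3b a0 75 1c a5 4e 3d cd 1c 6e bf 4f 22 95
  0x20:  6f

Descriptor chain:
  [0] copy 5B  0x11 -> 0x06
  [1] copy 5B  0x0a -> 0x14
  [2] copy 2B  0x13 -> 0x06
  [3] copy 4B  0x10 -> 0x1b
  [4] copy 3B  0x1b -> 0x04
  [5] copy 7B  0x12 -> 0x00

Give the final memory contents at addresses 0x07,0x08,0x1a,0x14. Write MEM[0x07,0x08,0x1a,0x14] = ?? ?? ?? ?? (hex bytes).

MEM[0x07,0x08,0x1a,0x14] = 1c a0 1c 1c

D0: mem[0x06..0x0a] <- [04 3b a0 75 1c]
D1: mem[0x14..0x18] <- [1c 0c 54 d8 f6]
D2: mem[0x06..0x07] <- [a0 1c]
D3: mem[0x1b..0x1e] <- [b8 04 3b a0]
D4: mem[0x04..0x06] <- [b8 04 3b]
D5: mem[0x00..0x06] <- [3b a0 1c 0c 54 d8 f6]
query mem[0x07]=0x1c, mem[0x08]=0xa0, mem[0x1a]=0x1c, mem[0x14]=0x1c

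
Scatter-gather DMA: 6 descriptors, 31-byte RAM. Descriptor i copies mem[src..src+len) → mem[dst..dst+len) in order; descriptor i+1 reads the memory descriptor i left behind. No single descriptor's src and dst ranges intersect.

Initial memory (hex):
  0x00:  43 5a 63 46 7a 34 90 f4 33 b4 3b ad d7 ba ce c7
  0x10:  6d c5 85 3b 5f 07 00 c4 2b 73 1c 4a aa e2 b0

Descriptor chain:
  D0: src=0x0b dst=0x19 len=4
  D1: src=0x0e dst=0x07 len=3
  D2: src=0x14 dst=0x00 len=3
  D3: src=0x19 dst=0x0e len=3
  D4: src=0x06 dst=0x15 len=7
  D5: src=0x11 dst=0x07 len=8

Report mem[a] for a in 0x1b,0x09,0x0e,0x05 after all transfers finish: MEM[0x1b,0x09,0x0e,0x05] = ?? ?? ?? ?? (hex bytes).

  after D0: wrote 4B at 0x19 = add7bace
  after D1: wrote 3B at 0x07 = cec76d
  after D2: wrote 3B at 0x00 = 5f0700
  after D3: wrote 3B at 0x0e = add7ba
  after D4: wrote 7B at 0x15 = 90cec76d3badd7
  after D5: wrote 8B at 0x07 = c5853b5f90cec76d
query mem[0x1b]=0xd7, mem[0x09]=0x3b, mem[0x0e]=0x6d, mem[0x05]=0x34

MEM[0x1b,0x09,0x0e,0x05] = d7 3b 6d 34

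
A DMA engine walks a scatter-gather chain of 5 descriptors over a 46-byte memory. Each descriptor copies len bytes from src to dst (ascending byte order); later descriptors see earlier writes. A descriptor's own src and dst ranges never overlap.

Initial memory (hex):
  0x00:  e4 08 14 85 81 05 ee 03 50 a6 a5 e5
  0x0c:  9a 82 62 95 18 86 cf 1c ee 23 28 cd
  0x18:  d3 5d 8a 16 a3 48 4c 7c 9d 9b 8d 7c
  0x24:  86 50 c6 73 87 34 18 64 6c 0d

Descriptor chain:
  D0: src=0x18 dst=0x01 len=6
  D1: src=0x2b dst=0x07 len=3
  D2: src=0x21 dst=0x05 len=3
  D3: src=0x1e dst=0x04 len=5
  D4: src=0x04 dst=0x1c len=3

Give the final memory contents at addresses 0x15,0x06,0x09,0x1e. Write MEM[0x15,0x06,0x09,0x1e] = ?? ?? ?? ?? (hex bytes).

MEM[0x15,0x06,0x09,0x1e] = 23 9d 0d 9d

  after D0: wrote 6B at 0x01 = d35d8a16a348
  after D1: wrote 3B at 0x07 = 646c0d
  after D2: wrote 3B at 0x05 = 9b8d7c
  after D3: wrote 5B at 0x04 = 4c7c9d9b8d
  after D4: wrote 3B at 0x1c = 4c7c9d
query mem[0x15]=0x23, mem[0x06]=0x9d, mem[0x09]=0x0d, mem[0x1e]=0x9d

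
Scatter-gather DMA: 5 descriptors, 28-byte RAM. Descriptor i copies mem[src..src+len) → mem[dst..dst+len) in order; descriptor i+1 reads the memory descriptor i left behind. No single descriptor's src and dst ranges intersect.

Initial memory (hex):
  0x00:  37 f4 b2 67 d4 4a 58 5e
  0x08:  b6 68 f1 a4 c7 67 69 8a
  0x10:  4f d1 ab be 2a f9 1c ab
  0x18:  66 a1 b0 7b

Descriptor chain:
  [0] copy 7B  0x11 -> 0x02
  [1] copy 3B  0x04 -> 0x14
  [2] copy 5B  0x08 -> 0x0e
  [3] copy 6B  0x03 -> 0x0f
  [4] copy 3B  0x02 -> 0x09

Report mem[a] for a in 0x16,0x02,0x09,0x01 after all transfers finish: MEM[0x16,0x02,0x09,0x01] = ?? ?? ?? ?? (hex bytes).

D0: mem[0x02..0x08] <- [d1 ab be 2a f9 1c ab]
D1: mem[0x14..0x16] <- [be 2a f9]
D2: mem[0x0e..0x12] <- [ab 68 f1 a4 c7]
D3: mem[0x0f..0x14] <- [ab be 2a f9 1c ab]
D4: mem[0x09..0x0b] <- [d1 ab be]
query mem[0x16]=0xf9, mem[0x02]=0xd1, mem[0x09]=0xd1, mem[0x01]=0xf4

MEM[0x16,0x02,0x09,0x01] = f9 d1 d1 f4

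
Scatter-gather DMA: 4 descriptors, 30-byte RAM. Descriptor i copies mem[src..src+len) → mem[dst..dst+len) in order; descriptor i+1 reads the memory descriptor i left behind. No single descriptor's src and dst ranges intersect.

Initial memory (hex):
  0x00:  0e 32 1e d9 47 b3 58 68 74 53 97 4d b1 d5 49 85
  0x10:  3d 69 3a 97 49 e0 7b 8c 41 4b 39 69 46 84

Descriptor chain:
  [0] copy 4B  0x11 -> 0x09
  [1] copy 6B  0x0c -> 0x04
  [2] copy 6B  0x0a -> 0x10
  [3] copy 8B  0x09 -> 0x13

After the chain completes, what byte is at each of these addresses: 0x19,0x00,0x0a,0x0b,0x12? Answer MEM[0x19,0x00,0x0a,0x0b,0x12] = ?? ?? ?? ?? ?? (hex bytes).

MEM[0x19,0x00,0x0a,0x0b,0x12] = 85 0e 3a 97 49

D0: mem[0x09..0x0c] <- [69 3a 97 49]
D1: mem[0x04..0x09] <- [49 d5 49 85 3d 69]
D2: mem[0x10..0x15] <- [3a 97 49 d5 49 85]
D3: mem[0x13..0x1a] <- [69 3a 97 49 d5 49 85 3a]
query mem[0x19]=0x85, mem[0x00]=0x0e, mem[0x0a]=0x3a, mem[0x0b]=0x97, mem[0x12]=0x49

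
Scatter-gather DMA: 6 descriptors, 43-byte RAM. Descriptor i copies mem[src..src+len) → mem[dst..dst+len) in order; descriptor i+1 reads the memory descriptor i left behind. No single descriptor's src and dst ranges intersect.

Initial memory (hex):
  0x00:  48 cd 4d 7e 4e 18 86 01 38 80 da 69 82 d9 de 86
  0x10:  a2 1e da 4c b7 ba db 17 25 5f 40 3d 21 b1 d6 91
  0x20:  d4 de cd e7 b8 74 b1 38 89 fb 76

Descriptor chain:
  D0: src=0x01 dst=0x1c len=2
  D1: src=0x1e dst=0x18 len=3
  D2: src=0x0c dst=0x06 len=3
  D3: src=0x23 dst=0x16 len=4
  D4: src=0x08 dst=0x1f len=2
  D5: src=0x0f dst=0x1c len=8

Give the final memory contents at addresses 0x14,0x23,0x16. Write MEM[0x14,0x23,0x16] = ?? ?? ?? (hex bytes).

MEM[0x14,0x23,0x16] = b7 e7 e7

  after D0: wrote 2B at 0x1c = cd4d
  after D1: wrote 3B at 0x18 = d691d4
  after D2: wrote 3B at 0x06 = 82d9de
  after D3: wrote 4B at 0x16 = e7b874b1
  after D4: wrote 2B at 0x1f = de80
  after D5: wrote 8B at 0x1c = 86a21eda4cb7bae7
query mem[0x14]=0xb7, mem[0x23]=0xe7, mem[0x16]=0xe7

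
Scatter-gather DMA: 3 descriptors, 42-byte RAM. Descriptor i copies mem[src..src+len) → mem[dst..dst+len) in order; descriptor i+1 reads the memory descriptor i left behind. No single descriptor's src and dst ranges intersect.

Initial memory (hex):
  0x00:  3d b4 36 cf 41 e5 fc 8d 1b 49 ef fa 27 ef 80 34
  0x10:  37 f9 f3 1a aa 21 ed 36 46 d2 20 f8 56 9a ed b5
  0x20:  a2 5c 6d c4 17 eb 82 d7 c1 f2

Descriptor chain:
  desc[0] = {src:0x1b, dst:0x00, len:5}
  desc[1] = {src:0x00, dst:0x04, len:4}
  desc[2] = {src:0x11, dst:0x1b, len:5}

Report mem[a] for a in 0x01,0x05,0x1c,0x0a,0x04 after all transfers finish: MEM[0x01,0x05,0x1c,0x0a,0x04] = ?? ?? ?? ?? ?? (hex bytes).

MEM[0x01,0x05,0x1c,0x0a,0x04] = 56 56 f3 ef f8

[0] 0x1b->0x00 len=5 : f8 56 9a ed b5
[1] 0x00->0x04 len=4 : f8 56 9a ed
[2] 0x11->0x1b len=5 : f9 f3 1a aa 21
query mem[0x01]=0x56, mem[0x05]=0x56, mem[0x1c]=0xf3, mem[0x0a]=0xef, mem[0x04]=0xf8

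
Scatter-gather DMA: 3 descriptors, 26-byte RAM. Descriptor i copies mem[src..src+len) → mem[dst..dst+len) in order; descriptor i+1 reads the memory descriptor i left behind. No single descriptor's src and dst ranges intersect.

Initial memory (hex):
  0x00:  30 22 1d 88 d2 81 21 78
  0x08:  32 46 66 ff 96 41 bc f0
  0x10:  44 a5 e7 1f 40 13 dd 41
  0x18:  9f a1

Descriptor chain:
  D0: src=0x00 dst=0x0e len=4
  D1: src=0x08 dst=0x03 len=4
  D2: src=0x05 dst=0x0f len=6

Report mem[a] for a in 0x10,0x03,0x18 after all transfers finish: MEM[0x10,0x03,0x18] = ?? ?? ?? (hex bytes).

MEM[0x10,0x03,0x18] = ff 32 9f

  after D0: wrote 4B at 0x0e = 30221d88
  after D1: wrote 4B at 0x03 = 324666ff
  after D2: wrote 6B at 0x0f = 66ff78324666
query mem[0x10]=0xff, mem[0x03]=0x32, mem[0x18]=0x9f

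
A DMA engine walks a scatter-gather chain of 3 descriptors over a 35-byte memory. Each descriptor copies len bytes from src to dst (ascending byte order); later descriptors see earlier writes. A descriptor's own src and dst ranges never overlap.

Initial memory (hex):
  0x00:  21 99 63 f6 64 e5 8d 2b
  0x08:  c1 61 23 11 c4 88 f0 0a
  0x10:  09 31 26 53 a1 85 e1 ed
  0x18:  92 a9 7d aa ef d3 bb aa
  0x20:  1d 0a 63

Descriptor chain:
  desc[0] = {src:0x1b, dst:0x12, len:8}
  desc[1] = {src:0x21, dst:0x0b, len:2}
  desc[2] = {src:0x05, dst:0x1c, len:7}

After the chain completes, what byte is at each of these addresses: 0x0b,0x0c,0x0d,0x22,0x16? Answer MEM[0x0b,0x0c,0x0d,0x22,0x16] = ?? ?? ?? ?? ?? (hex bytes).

  after D0: wrote 8B at 0x12 = aaefd3bbaa1d0a63
  after D1: wrote 2B at 0x0b = 0a63
  after D2: wrote 7B at 0x1c = e58d2bc161230a
query mem[0x0b]=0x0a, mem[0x0c]=0x63, mem[0x0d]=0x88, mem[0x22]=0x0a, mem[0x16]=0xaa

MEM[0x0b,0x0c,0x0d,0x22,0x16] = 0a 63 88 0a aa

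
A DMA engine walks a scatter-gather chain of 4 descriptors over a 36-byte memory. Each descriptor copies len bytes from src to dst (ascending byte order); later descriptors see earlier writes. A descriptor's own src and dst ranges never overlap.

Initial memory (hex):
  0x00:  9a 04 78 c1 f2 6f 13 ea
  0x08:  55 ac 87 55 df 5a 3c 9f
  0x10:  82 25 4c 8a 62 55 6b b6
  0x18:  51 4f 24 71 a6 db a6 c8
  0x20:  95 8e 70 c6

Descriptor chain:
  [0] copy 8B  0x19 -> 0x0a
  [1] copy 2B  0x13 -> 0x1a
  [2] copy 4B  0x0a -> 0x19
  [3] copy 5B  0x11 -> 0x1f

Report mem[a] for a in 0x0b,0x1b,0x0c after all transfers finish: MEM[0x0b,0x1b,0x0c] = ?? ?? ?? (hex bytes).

MEM[0x0b,0x1b,0x0c] = 24 71 71

D0: mem[0x0a..0x11] <- [4f 24 71 a6 db a6 c8 95]
D1: mem[0x1a..0x1b] <- [8a 62]
D2: mem[0x19..0x1c] <- [4f 24 71 a6]
D3: mem[0x1f..0x23] <- [95 4c 8a 62 55]
query mem[0x0b]=0x24, mem[0x1b]=0x71, mem[0x0c]=0x71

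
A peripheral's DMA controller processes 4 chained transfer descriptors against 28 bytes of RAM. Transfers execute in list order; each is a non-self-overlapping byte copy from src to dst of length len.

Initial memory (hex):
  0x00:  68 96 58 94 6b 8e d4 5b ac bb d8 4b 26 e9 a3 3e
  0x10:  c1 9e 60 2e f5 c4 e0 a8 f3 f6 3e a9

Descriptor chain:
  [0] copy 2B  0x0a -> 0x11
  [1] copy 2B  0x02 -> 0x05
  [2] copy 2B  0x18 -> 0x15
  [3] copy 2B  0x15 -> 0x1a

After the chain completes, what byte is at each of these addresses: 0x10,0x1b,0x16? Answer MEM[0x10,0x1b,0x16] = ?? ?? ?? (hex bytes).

[0] 0x0a->0x11 len=2 : d8 4b
[1] 0x02->0x05 len=2 : 58 94
[2] 0x18->0x15 len=2 : f3 f6
[3] 0x15->0x1a len=2 : f3 f6
query mem[0x10]=0xc1, mem[0x1b]=0xf6, mem[0x16]=0xf6

MEM[0x10,0x1b,0x16] = c1 f6 f6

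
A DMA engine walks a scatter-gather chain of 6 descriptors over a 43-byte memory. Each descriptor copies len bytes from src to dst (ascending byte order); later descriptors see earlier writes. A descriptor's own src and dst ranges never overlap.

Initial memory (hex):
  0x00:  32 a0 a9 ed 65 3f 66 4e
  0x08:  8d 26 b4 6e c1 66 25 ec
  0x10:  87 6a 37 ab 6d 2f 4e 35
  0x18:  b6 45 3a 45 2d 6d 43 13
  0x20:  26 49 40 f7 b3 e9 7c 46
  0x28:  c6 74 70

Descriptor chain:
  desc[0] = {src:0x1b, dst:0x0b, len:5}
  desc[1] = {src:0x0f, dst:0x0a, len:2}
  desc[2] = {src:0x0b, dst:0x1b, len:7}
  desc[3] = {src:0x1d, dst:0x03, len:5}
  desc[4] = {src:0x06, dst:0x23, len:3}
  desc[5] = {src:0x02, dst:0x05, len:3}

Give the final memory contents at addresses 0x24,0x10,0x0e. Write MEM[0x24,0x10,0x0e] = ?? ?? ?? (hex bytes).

D0: mem[0x0b..0x0f] <- [45 2d 6d 43 13]
D1: mem[0x0a..0x0b] <- [13 87]
D2: mem[0x1b..0x21] <- [87 2d 6d 43 13 87 6a]
D3: mem[0x03..0x07] <- [6d 43 13 87 6a]
D4: mem[0x23..0x25] <- [87 6a 8d]
D5: mem[0x05..0x07] <- [a9 6d 43]
query mem[0x24]=0x6a, mem[0x10]=0x87, mem[0x0e]=0x43

MEM[0x24,0x10,0x0e] = 6a 87 43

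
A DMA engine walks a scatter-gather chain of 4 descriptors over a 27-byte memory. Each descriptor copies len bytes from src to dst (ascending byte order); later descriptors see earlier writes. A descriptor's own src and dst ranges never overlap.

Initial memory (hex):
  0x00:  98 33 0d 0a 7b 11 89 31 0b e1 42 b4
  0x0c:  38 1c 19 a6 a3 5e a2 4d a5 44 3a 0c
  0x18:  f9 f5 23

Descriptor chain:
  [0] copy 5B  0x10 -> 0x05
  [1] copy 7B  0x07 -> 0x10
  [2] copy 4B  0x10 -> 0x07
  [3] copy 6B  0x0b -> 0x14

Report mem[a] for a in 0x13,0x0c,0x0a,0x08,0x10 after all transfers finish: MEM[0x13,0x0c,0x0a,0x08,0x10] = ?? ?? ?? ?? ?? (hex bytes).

  after D0: wrote 5B at 0x05 = a35ea24da5
  after D1: wrote 7B at 0x10 = a24da542b4381c
  after D2: wrote 4B at 0x07 = a24da542
  after D3: wrote 6B at 0x14 = b4381c19a6a2
query mem[0x13]=0x42, mem[0x0c]=0x38, mem[0x0a]=0x42, mem[0x08]=0x4d, mem[0x10]=0xa2

MEM[0x13,0x0c,0x0a,0x08,0x10] = 42 38 42 4d a2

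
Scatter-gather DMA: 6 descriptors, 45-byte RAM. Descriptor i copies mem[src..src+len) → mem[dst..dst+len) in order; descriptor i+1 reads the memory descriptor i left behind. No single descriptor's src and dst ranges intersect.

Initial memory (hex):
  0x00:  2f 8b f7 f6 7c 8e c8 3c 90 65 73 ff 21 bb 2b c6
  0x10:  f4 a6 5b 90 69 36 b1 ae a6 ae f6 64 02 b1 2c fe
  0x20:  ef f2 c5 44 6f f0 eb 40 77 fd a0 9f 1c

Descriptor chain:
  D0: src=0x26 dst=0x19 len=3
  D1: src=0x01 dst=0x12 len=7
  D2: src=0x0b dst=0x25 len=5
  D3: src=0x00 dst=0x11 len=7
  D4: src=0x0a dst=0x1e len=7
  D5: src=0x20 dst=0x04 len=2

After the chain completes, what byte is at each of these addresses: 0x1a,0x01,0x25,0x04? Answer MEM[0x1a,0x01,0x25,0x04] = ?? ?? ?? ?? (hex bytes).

D0: mem[0x19..0x1b] <- [eb 40 77]
D1: mem[0x12..0x18] <- [8b f7 f6 7c 8e c8 3c]
D2: mem[0x25..0x29] <- [ff 21 bb 2b c6]
D3: mem[0x11..0x17] <- [2f 8b f7 f6 7c 8e c8]
D4: mem[0x1e..0x24] <- [73 ff 21 bb 2b c6 f4]
D5: mem[0x04..0x05] <- [21 bb]
query mem[0x1a]=0x40, mem[0x01]=0x8b, mem[0x25]=0xff, mem[0x04]=0x21

MEM[0x1a,0x01,0x25,0x04] = 40 8b ff 21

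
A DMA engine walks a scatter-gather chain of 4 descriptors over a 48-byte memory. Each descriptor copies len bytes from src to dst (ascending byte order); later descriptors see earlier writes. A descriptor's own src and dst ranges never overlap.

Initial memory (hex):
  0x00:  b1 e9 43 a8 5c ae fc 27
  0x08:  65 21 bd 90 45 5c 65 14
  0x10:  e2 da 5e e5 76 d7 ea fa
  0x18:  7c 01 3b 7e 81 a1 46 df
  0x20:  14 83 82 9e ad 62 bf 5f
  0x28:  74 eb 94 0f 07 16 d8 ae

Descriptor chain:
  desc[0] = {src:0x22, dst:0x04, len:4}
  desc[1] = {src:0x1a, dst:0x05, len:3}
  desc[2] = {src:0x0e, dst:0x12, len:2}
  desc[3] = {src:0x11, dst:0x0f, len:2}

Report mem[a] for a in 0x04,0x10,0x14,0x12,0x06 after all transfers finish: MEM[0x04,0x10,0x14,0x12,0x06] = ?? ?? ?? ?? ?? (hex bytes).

#0 dst[0x04+4] := {0x82,0x9e,0xad,0x62}
#1 dst[0x05+3] := {0x3b,0x7e,0x81}
#2 dst[0x12+2] := {0x65,0x14}
#3 dst[0x0f+2] := {0xda,0x65}
query mem[0x04]=0x82, mem[0x10]=0x65, mem[0x14]=0x76, mem[0x12]=0x65, mem[0x06]=0x7e

MEM[0x04,0x10,0x14,0x12,0x06] = 82 65 76 65 7e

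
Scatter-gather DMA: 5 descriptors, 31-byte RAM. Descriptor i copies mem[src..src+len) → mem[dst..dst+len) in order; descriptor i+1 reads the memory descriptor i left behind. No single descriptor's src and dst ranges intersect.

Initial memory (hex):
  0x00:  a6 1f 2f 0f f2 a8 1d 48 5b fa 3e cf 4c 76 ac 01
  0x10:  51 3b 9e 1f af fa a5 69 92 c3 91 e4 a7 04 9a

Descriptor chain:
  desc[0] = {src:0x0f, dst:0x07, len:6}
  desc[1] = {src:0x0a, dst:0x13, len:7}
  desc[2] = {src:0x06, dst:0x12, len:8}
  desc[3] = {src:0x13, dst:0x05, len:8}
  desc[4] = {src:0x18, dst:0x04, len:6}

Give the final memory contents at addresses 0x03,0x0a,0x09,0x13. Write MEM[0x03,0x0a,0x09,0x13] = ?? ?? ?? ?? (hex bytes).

  after D0: wrote 6B at 0x07 = 01513b9e1faf
  after D1: wrote 7B at 0x13 = 9e1faf76ac0151
  after D2: wrote 8B at 0x12 = 1d01513b9e1faf76
  after D3: wrote 8B at 0x05 = 01513b9e1faf7691
  after D4: wrote 6B at 0x04 = af7691e4a704
query mem[0x03]=0x0f, mem[0x0a]=0xaf, mem[0x09]=0x04, mem[0x13]=0x01

MEM[0x03,0x0a,0x09,0x13] = 0f af 04 01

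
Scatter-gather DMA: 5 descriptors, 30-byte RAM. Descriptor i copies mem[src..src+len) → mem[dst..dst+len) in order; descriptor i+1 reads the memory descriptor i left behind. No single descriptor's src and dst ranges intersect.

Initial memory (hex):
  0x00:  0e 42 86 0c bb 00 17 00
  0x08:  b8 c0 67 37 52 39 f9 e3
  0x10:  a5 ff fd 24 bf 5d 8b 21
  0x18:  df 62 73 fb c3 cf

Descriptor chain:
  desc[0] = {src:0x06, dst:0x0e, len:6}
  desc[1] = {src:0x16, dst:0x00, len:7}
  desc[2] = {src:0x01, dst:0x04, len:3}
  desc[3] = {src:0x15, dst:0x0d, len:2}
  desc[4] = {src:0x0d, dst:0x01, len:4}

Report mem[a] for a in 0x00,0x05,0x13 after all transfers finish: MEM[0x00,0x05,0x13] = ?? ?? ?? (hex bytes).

#0 dst[0x0e+6] := {0x17,0x00,0xb8,0xc0,0x67,0x37}
#1 dst[0x00+7] := {0x8b,0x21,0xdf,0x62,0x73,0xfb,0xc3}
#2 dst[0x04+3] := {0x21,0xdf,0x62}
#3 dst[0x0d+2] := {0x5d,0x8b}
#4 dst[0x01+4] := {0x5d,0x8b,0x00,0xb8}
query mem[0x00]=0x8b, mem[0x05]=0xdf, mem[0x13]=0x37

MEM[0x00,0x05,0x13] = 8b df 37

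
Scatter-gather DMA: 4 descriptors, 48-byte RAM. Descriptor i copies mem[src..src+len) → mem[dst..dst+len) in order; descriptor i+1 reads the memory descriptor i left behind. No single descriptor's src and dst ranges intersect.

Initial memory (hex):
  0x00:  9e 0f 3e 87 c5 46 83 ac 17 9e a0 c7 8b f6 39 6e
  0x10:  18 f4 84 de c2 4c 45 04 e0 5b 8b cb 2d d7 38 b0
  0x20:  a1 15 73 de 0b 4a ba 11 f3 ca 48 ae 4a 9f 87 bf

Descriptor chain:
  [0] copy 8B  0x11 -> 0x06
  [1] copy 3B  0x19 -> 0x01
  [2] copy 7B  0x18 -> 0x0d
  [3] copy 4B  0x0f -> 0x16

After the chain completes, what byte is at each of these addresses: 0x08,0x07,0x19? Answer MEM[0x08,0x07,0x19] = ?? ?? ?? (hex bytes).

MEM[0x08,0x07,0x19] = de 84 d7

  after D0: wrote 8B at 0x06 = f484dec24c4504e0
  after D1: wrote 3B at 0x01 = 5b8bcb
  after D2: wrote 7B at 0x0d = e05b8bcb2dd738
  after D3: wrote 4B at 0x16 = 8bcb2dd7
query mem[0x08]=0xde, mem[0x07]=0x84, mem[0x19]=0xd7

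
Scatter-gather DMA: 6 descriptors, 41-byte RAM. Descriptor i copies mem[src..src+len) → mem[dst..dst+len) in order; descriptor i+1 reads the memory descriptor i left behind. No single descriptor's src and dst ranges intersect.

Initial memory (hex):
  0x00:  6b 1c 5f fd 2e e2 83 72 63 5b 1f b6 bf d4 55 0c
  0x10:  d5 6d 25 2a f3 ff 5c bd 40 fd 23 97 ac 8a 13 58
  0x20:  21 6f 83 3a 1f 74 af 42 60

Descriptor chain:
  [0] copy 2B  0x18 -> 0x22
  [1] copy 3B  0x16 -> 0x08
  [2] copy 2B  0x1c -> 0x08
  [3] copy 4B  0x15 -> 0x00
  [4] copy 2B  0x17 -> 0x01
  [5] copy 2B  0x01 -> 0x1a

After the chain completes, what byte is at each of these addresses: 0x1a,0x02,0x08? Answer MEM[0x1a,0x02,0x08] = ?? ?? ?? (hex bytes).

[0] 0x18->0x22 len=2 : 40 fd
[1] 0x16->0x08 len=3 : 5c bd 40
[2] 0x1c->0x08 len=2 : ac 8a
[3] 0x15->0x00 len=4 : ff 5c bd 40
[4] 0x17->0x01 len=2 : bd 40
[5] 0x01->0x1a len=2 : bd 40
query mem[0x1a]=0xbd, mem[0x02]=0x40, mem[0x08]=0xac

MEM[0x1a,0x02,0x08] = bd 40 ac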